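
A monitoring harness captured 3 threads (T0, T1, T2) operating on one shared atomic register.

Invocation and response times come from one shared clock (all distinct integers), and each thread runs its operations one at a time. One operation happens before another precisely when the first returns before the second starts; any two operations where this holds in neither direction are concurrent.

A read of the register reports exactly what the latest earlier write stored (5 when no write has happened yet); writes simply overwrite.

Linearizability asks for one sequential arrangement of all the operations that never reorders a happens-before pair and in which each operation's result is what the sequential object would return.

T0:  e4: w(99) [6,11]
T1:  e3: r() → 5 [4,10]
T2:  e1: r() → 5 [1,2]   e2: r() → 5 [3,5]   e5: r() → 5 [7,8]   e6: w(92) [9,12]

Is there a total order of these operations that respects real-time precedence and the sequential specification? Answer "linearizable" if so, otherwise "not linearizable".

witness order: e1, e2, e3, e5, e4, e6
1. e1 r() → 5, leaving value 5
2. e2 r() → 5, leaving value 5
3. e3 r() → 5, leaving value 5
4. e5 r() → 5, leaving value 5
5. e4 w(99), leaving value 99
6. e6 w(92), leaving value 92

linearizable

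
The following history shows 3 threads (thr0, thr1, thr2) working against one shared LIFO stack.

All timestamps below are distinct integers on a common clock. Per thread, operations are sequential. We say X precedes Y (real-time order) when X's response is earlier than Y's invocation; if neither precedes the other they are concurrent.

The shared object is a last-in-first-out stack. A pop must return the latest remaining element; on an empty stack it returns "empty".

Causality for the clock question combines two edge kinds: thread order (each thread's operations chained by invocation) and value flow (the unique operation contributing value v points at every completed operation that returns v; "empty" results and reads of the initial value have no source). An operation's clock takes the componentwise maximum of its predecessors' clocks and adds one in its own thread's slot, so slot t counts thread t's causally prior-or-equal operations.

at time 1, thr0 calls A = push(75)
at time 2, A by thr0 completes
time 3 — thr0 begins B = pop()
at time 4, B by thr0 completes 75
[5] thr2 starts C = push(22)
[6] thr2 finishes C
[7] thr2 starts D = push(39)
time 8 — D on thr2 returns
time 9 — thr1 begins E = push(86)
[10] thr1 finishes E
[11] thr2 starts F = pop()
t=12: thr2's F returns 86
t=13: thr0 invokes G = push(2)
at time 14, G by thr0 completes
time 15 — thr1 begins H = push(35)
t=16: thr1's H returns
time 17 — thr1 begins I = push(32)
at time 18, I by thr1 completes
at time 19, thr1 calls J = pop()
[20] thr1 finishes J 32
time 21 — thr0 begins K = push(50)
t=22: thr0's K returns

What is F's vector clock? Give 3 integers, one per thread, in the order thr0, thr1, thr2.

(0, 1, 3)

VC(C, invoked at 5): no causal predecessors; +1 on thr2 → (0, 0, 1)
VC(E, invoked at 9): no causal predecessors; +1 on thr1 → (0, 1, 0)
VC(A, invoked at 1): no causal predecessors; +1 on thr0 → (1, 0, 0)
merge at D (invoked 7): VC(C)=(0, 0, 1), own-thread bump on thr2 → (0, 0, 2)
merge at H (invoked 15): VC(E)=(0, 1, 0), own-thread bump on thr1 → (0, 2, 0)
merge at B (invoked 3): VC(A)=(1, 0, 0), own-thread bump on thr0 → (2, 0, 0)
merge at I (invoked 17): VC(H)=(0, 2, 0), own-thread bump on thr1 → (0, 3, 0)
merge at G (invoked 13): VC(B)=(2, 0, 0), own-thread bump on thr0 → (3, 0, 0)
merge at F (invoked 11): VC(D)=(0, 0, 2), VC(E)=(0, 1, 0), own-thread bump on thr2 → (0, 1, 3)
merge at J (invoked 19): VC(I)=(0, 3, 0), own-thread bump on thr1 → (0, 4, 0)
merge at K (invoked 21): VC(G)=(3, 0, 0), own-thread bump on thr0 → (4, 0, 0)
target: VC(F) = (0, 1, 3)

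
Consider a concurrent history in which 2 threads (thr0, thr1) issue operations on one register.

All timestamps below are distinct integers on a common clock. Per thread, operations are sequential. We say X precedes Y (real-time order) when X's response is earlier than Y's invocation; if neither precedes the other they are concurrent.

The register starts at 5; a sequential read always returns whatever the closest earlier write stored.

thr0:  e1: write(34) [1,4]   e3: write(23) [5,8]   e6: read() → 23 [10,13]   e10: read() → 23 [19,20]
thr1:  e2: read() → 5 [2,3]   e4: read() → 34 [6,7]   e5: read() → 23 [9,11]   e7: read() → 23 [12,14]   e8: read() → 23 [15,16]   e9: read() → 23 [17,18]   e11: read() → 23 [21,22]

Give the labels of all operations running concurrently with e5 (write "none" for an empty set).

e6

e5 runs from 9 to 11; window-overlapping ops are concurrent
e1 [1,4]: before
e2 [2,3]: before
e3 [5,8]: before
e4 [6,7]: before
e6 [10,13]: concurrent
e7 [12,14]: after
e8 [15,16]: after
e9 [17,18]: after
e10 [19,20]: after
e11 [21,22]: after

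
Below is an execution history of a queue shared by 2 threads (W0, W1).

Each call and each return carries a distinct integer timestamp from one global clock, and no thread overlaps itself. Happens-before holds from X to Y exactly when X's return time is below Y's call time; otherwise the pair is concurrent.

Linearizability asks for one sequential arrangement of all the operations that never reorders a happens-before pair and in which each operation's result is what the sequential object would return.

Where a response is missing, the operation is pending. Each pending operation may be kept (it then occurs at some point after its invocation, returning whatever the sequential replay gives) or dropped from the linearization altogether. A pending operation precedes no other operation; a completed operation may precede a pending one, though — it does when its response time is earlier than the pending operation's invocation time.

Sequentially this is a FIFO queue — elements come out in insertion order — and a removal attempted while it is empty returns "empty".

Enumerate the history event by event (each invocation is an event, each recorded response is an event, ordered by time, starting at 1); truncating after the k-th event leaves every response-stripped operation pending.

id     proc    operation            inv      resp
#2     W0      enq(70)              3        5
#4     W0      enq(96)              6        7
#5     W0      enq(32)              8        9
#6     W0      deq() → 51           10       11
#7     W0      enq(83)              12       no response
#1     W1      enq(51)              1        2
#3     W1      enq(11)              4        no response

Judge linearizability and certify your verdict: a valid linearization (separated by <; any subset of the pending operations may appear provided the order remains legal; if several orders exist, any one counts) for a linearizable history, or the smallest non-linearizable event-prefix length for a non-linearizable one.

after step 1 (#1 enq(51)): queue <51>
after step 2 (#2 enq(70)): queue <51,70>
after step 3 (#3 enq(11) (pending, included)): queue <51,70,11>
after step 4 (#4 enq(96)): queue <51,70,11,96>
after step 5 (#5 enq(32)): queue <51,70,11,96,32>
after step 6 (#6 deq() → 51): queue <70,11,96,32>

linearizable — witness: #1 < #2 < #3 < #4 < #5 < #6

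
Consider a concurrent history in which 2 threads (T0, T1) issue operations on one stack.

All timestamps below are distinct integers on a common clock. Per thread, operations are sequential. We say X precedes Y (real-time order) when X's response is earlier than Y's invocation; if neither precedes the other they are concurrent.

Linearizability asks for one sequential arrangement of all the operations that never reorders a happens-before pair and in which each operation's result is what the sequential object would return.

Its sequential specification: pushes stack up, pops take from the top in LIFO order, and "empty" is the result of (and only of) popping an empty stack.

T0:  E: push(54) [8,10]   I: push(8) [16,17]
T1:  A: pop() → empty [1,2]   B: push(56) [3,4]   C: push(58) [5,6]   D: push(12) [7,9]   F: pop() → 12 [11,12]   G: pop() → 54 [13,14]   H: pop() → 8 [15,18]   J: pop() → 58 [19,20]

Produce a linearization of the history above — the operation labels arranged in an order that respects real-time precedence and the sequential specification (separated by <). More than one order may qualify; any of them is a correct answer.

A < B < C < E < D < F < G < I < H < J

after step 1 (A pop() → empty): stack <>
after step 2 (B push(56)): stack <56>
after step 3 (C push(58)): stack <56,58>
after step 4 (E push(54)): stack <56,58,54>
after step 5 (D push(12)): stack <56,58,54,12>
after step 6 (F pop() → 12): stack <56,58,54>
after step 7 (G pop() → 54): stack <56,58>
after step 8 (I push(8)): stack <56,58,8>
after step 9 (H pop() → 8): stack <56,58>
after step 10 (J pop() → 58): stack <56>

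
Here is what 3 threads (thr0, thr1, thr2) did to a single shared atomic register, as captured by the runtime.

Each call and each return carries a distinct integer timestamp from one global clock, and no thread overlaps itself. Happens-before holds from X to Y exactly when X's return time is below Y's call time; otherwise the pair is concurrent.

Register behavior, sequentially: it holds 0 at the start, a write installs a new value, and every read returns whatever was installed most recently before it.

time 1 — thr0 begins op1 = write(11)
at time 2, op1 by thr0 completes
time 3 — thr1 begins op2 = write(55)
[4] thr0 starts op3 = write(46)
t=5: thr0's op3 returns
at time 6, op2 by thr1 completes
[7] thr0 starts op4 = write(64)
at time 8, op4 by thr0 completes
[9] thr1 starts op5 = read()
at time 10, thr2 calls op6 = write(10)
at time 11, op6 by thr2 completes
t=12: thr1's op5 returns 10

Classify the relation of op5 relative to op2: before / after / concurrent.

op5 spans [9,12], op2 spans [3,6]
resp(op2)=6 < inv(op5)=9

after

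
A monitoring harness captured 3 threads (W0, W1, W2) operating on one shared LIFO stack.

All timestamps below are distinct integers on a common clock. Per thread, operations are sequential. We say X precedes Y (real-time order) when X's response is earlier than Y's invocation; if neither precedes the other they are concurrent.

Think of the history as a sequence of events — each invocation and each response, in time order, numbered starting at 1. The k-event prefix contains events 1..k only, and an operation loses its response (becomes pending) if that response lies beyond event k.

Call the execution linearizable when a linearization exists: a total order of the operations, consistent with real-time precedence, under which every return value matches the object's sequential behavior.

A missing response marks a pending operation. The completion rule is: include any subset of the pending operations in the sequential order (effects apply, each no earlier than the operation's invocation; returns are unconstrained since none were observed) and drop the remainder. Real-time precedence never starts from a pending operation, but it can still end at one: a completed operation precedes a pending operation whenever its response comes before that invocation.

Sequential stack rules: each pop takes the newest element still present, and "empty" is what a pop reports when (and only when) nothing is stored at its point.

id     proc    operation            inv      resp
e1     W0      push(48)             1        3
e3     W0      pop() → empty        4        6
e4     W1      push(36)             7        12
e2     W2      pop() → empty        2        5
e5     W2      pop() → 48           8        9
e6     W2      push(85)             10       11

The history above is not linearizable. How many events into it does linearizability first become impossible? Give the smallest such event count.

6

events 1..5 are linearizable, e.g. via e1, e3, e2:
1. e1 push(48), leaving stack <48>
2. e3 pop() (pending, included), leaving stack <>
3. e2 pop() → empty, leaving stack <>
include event 6 — e3 responding at 6 — and every candidate order breaks
one such order, e1, e2, e3, breaks at step 2 where e2 pop() → empty is illegal
one such order, e1, e3, e2, breaks at step 2 where e3 pop() → empty is illegal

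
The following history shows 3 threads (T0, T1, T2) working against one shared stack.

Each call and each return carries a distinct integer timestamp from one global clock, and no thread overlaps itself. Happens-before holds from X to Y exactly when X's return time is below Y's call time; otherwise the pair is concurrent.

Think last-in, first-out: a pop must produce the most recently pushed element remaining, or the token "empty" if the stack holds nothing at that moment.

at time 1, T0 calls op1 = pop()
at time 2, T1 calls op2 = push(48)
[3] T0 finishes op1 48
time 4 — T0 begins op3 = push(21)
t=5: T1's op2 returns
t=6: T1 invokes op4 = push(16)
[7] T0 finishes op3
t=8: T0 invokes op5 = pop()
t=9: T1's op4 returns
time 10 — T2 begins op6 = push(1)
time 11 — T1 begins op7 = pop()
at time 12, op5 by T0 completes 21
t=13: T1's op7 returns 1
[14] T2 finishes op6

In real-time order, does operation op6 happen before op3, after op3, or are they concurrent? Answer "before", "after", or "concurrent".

op6 spans [10,14], op3 spans [4,7]
resp(op3)=7 < inv(op6)=10

after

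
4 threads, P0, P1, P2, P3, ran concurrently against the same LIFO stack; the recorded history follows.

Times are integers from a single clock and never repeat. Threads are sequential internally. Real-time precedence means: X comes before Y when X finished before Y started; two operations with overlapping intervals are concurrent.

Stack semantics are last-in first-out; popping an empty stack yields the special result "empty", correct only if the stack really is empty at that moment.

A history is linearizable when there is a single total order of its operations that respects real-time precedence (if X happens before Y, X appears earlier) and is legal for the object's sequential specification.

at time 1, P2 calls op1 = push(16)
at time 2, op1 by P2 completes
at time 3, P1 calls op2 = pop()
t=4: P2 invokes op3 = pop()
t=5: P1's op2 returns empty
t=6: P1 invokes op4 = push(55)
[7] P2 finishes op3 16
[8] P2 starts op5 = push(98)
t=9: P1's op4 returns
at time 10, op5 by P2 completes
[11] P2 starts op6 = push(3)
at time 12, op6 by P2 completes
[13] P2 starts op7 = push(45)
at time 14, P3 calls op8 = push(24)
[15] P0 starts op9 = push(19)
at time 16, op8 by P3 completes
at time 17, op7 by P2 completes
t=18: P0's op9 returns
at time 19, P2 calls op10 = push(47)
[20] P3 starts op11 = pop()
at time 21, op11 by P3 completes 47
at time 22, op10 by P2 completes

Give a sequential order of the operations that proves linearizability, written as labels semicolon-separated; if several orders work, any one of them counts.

op1; op3; op2; op4; op5; op6; op7; op8; op9; op10; op11

1. op1 push(16), leaving stack <16>
2. op3 pop() → 16, leaving stack <>
3. op2 pop() → empty, leaving stack <>
4. op4 push(55), leaving stack <55>
5. op5 push(98), leaving stack <55,98>
6. op6 push(3), leaving stack <55,98,3>
7. op7 push(45), leaving stack <55,98,3,45>
8. op8 push(24), leaving stack <55,98,3,45,24>
9. op9 push(19), leaving stack <55,98,3,45,24,19>
10. op10 push(47), leaving stack <55,98,3,45,24,19,47>
11. op11 pop() → 47, leaving stack <55,98,3,45,24,19>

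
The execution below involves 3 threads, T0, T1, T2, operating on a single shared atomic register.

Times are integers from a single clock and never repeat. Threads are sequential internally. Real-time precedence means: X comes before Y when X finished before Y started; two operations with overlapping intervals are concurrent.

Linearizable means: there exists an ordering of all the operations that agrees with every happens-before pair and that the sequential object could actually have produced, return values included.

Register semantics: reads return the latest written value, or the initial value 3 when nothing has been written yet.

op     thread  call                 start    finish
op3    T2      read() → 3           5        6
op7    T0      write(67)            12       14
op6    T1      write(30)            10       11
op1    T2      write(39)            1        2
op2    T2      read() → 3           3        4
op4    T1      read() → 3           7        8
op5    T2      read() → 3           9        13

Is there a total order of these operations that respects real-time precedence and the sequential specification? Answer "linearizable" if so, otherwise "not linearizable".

cut after 3 events: linearizable; cut after 4 events (op2 responds, time 4): not linearizable
exactly one order of the 2 completed ops respects real time; the atomic register replay fails
take op1, op2: step 2 already fails, because op2 read() → 3 cannot occur there

not linearizable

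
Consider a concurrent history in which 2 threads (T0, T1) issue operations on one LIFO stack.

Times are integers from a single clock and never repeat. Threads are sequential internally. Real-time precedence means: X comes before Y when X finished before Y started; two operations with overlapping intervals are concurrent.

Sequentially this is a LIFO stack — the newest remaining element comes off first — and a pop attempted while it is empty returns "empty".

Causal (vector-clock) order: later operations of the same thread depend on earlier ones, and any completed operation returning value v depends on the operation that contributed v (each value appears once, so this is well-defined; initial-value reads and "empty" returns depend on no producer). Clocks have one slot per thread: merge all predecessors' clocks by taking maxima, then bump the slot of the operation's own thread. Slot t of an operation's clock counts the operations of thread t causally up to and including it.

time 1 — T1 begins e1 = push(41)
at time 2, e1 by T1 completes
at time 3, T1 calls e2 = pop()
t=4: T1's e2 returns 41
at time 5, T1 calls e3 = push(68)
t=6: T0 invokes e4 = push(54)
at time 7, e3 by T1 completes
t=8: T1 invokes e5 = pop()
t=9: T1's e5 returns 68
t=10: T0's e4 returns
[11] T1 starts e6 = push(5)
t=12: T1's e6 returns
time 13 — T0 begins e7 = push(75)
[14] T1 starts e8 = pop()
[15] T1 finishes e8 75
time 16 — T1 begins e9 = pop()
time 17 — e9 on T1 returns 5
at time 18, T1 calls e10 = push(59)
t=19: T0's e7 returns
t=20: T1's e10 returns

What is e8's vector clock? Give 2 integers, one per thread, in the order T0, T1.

(2, 6)

invoked at 1, e1 has no predecessors; its own T1 bump gives (0, 1)
invoked at 6, e4 has no predecessors; its own T0 bump gives (1, 0)
e2 (invocation 3): componentwise max over VC(e1)=(0, 1), +1 at T1, giving (0, 2)
e7 (invocation 13): componentwise max over VC(e4)=(1, 0), +1 at T0, giving (2, 0)
e3 (invocation 5): componentwise max over VC(e2)=(0, 2), +1 at T1, giving (0, 3)
e5 (invocation 8): componentwise max over VC(e3)=(0, 3), +1 at T1, giving (0, 4)
e6 (invocation 11): componentwise max over VC(e5)=(0, 4), +1 at T1, giving (0, 5)
e8 (invocation 14): componentwise max over VC(e6)=(0, 5), VC(e7)=(2, 0), +1 at T1, giving (2, 6)
e9 (invocation 16): componentwise max over VC(e6)=(0, 5), VC(e8)=(2, 6), +1 at T1, giving (2, 7)
e10 (invocation 18): componentwise max over VC(e9)=(2, 7), +1 at T1, giving (2, 8)
target: VC(e8) = (2, 6)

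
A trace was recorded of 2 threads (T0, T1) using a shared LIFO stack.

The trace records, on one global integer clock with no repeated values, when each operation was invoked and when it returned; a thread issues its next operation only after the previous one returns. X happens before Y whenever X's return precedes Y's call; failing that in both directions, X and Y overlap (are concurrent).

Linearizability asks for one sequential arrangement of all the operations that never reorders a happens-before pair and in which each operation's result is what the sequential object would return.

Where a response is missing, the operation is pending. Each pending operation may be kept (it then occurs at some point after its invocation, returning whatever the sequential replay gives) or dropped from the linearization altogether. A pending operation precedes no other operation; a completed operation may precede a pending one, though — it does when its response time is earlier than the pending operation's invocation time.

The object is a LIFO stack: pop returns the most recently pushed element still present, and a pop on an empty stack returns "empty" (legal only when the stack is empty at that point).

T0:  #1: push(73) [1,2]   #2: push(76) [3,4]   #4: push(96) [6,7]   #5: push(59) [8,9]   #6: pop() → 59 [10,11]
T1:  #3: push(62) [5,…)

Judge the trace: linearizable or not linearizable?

linearizable

a witness: #1, #2, #3, #4, #5, #6
1. #1 push(73), leaving stack <73>
2. #2 push(76), leaving stack <73,76>
3. #3 push(62) (pending, included), leaving stack <73,76,62>
4. #4 push(96), leaving stack <73,76,62,96>
5. #5 push(59), leaving stack <73,76,62,96,59>
6. #6 pop() → 59, leaving stack <73,76,62,96>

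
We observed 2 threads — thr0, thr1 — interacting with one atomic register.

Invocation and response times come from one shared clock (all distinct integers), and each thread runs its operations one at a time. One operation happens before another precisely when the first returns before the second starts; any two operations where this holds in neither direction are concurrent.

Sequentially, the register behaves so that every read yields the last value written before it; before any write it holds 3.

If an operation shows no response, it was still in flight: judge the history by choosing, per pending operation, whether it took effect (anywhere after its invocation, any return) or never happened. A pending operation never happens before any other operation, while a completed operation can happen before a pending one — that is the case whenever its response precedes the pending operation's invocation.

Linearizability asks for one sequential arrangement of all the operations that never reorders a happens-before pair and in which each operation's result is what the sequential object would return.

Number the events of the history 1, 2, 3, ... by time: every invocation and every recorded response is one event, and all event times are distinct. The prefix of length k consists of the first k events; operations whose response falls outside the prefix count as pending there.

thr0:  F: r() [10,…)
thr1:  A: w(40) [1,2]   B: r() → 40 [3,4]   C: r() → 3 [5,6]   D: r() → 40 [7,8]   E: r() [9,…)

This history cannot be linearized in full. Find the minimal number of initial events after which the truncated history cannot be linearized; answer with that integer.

events 1..5 are still linearizable — one witness is A, B:
1. A w(40), leaving value 40
2. B r() → 40, leaving value 40
with event 6 included (C responding at time 6), all real-time-consistent orders fail
e.g. A, B, C: illegal at step 3, since C r() → 3 cannot apply there

6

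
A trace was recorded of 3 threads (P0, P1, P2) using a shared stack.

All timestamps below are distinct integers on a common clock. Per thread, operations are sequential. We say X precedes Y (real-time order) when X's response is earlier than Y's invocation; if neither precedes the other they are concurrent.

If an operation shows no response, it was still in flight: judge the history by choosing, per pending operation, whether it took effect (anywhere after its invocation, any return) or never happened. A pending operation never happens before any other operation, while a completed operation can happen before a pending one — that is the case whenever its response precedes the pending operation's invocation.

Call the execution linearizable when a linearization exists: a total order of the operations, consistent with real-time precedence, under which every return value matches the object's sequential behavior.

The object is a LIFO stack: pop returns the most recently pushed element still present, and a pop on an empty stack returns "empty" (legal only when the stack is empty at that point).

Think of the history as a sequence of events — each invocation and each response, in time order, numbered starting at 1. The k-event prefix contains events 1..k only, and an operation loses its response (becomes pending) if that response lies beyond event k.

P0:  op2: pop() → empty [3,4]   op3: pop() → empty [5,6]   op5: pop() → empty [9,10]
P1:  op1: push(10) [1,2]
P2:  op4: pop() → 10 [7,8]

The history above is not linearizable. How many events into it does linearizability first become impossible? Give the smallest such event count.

a valid linearization of events 1..3 exists, for instance op1:
1. op1 push(10), leaving stack <10>
include event 4 — op2 responding at 4 — and every candidate order breaks
take op1, op2: step 2 already fails, because op2 pop() → empty cannot occur there

4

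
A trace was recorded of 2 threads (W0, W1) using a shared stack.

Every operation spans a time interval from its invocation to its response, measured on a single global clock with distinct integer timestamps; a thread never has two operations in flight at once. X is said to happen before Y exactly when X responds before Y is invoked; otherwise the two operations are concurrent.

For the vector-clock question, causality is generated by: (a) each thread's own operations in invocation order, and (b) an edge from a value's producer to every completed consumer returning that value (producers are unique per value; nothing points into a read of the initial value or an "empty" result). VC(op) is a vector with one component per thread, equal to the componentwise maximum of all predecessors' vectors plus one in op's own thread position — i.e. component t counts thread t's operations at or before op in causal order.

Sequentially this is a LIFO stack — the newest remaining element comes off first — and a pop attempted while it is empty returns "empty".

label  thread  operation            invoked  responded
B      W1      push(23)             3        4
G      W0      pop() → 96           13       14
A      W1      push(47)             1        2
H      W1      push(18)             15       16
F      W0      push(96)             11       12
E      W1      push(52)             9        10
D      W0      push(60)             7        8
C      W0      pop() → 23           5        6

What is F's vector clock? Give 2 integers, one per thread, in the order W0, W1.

(3, 2)

no predecessors for A (invoked 1): W1 increments from zero → (0, 1)
VC(B, invoked at 3): max of VC(A)=(0, 1), then +1 on thread W1 → (0, 2)
VC(E, invoked at 9): max of VC(B)=(0, 2), then +1 on thread W1 → (0, 3)
VC(C, invoked at 5): max of VC(B)=(0, 2), then +1 on thread W0 → (1, 2)
VC(H, invoked at 15): max of VC(E)=(0, 3), then +1 on thread W1 → (0, 4)
VC(D, invoked at 7): max of VC(C)=(1, 2), then +1 on thread W0 → (2, 2)
VC(F, invoked at 11): max of VC(D)=(2, 2), then +1 on thread W0 → (3, 2)
VC(G, invoked at 13): max of VC(F)=(3, 2), then +1 on thread W0 → (4, 2)
target: VC(F) = (3, 2)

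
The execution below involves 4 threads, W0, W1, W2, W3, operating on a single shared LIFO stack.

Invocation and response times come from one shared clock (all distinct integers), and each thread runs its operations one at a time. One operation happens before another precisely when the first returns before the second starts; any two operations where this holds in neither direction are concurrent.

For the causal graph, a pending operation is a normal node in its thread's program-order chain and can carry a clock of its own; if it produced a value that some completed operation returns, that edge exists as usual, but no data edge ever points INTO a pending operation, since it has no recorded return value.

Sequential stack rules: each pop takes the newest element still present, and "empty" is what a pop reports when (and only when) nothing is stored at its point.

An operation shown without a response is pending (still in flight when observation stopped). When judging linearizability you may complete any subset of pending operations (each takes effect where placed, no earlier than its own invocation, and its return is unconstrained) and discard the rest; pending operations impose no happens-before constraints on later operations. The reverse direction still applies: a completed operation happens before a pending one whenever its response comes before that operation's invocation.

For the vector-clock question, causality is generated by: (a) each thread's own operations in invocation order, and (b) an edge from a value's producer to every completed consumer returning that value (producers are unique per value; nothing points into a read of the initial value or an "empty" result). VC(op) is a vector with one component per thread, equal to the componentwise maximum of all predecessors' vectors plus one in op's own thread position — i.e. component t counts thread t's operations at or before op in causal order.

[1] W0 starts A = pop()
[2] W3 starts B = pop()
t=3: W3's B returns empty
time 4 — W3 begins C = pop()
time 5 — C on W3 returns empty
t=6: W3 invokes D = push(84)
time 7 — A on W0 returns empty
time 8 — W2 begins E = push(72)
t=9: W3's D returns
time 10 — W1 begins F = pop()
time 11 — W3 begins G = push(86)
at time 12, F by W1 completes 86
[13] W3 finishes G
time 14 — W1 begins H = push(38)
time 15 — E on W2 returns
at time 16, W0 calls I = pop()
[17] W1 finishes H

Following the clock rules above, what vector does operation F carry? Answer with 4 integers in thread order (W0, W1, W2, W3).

root op B, invoked 2: fresh clock plus W3's own tick → (0, 0, 0, 1)
root op E, invoked 8: fresh clock plus W2's own tick → (0, 0, 1, 0)
root op A, invoked 1: fresh clock plus W0's own tick → (1, 0, 0, 0)
from VC(B)=(0, 0, 0, 1), C (invoked 4) maxes components and bumps W3 → (0, 0, 0, 2)
from VC(A)=(1, 0, 0, 0), I (invoked 16) maxes components and bumps W0 → (2, 0, 0, 0)
from VC(C)=(0, 0, 0, 2), D (invoked 6) maxes components and bumps W3 → (0, 0, 0, 3)
from VC(D)=(0, 0, 0, 3), G (invoked 11) maxes components and bumps W3 → (0, 0, 0, 4)
from VC(G)=(0, 0, 0, 4), F (invoked 10) maxes components and bumps W1 → (0, 1, 0, 4)
from VC(F)=(0, 1, 0, 4), H (invoked 14) maxes components and bumps W1 → (0, 2, 0, 4)
target: VC(F) = (0, 1, 0, 4)

(0, 1, 0, 4)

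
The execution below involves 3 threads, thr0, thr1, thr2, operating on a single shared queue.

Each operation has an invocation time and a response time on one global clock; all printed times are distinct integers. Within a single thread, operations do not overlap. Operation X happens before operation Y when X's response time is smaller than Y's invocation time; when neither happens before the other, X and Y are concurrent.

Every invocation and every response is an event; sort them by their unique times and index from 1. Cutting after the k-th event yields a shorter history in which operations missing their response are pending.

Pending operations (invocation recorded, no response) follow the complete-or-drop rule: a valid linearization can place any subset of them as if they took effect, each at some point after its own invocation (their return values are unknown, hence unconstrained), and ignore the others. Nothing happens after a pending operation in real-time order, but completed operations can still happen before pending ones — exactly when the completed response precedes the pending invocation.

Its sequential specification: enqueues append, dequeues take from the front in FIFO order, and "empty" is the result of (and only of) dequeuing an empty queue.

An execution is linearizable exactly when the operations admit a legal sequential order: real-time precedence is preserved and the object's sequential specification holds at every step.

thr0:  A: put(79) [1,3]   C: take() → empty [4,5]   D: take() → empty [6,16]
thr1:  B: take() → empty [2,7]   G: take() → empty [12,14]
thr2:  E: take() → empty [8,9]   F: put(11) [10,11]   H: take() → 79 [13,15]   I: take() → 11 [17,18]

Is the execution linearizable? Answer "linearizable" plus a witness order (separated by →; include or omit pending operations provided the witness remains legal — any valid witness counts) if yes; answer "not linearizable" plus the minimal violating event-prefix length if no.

cut after 6 events: linearizable; cut after 7 events (B responds, time 7): not linearizable
checked exhaustively: 3 real-time-consistent orders of 3 completed operations, zero legal queue replays
every completion of the 1 pending operation (D) was checked; none linearizes
one such order, A, B, C (pending dropped), breaks at step 2 where B take() → empty is illegal
one such order, A, C, B (pending dropped), breaks at step 2 where C take() → empty is illegal

not linearizable — minimal violating prefix: 7 events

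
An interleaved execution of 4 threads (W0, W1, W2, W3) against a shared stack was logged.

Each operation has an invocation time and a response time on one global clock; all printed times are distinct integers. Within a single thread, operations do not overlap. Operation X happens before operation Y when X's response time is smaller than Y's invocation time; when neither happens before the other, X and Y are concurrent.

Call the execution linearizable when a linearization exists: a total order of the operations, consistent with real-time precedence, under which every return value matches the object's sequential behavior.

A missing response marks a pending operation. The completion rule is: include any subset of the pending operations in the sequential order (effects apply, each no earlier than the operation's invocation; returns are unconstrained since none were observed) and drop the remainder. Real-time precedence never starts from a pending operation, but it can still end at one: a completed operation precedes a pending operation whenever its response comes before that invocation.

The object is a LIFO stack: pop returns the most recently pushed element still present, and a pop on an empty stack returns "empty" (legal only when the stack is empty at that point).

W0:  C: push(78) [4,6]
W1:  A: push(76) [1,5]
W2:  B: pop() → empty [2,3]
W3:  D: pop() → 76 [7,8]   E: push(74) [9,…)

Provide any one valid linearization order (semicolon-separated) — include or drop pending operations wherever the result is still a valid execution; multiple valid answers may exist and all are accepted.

B; C; A; D

after step 1 (B pop() → empty): stack <>
after step 2 (C push(78)): stack <78>
after step 3 (A push(76)): stack <78,76>
after step 4 (D pop() → 76): stack <78>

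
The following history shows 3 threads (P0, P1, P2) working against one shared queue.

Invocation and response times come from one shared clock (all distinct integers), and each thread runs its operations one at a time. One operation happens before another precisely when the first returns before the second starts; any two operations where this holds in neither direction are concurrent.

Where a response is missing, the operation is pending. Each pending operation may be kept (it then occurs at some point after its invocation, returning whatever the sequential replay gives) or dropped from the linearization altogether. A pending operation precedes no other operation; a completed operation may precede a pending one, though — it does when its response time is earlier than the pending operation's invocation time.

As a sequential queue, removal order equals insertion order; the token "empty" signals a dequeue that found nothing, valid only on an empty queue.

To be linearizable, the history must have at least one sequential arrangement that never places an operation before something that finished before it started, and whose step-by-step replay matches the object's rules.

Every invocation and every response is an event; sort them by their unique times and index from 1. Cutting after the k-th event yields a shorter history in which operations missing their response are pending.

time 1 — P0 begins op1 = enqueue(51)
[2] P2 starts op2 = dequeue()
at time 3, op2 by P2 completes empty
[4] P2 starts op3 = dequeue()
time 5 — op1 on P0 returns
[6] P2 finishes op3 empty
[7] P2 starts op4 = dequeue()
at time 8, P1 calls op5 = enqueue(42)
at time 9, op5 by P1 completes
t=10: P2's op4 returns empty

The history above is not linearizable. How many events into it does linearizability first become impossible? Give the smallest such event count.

a valid linearization of events 1..9 exists, for instance op2, op3, op1, op4, op5:
1. op2 dequeue() → empty, leaving queue <>
2. op3 dequeue() → empty, leaving queue <>
3. op1 enqueue(51), leaving queue <51>
4. op4 dequeue() (pending, included), leaving queue <>
5. op5 enqueue(42), leaving queue <42>
once event 10 joins (op4's response, time 10), exhaustive search finds no witness
take op1, op2, op3, op4, op5: step 2 already fails, because op2 dequeue() → empty cannot occur there
take op1, op2, op3, op5, op4: step 2 already fails, because op2 dequeue() → empty cannot occur there

10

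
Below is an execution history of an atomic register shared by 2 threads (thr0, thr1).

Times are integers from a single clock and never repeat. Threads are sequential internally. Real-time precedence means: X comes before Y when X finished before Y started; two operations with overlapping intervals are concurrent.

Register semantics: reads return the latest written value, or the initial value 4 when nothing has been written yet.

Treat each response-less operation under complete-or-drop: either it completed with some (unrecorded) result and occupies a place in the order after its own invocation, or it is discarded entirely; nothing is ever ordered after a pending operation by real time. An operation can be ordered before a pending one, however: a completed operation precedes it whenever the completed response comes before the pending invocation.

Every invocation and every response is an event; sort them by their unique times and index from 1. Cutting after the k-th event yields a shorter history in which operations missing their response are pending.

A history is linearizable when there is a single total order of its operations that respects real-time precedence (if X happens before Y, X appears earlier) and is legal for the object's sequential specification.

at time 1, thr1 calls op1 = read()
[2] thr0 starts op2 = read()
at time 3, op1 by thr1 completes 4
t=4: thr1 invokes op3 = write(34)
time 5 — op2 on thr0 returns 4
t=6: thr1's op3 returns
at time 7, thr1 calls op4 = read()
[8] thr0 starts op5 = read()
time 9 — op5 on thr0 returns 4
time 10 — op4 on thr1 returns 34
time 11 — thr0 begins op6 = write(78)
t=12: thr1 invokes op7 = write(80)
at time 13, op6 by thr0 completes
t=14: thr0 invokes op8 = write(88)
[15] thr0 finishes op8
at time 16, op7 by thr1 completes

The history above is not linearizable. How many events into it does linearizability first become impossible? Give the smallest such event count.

events 1..8 are linearizable, e.g. via op1, op2, op3:
after step 1 (op1 read() → 4): value 4
after step 2 (op2 read() → 4): value 4
after step 3 (op3 write(34)): value 34
with event 9 included (op5 responding at time 9), all real-time-consistent orders fail
completion choices over the 1 pending operation (op4) were checked; none helps
one such order, op1, op2, op3, op5 (pending dropped), breaks at step 4 where op5 read() → 4 is illegal
one such order, op1, op3, op2, op5 (pending dropped), breaks at step 3 where op2 read() → 4 is illegal

9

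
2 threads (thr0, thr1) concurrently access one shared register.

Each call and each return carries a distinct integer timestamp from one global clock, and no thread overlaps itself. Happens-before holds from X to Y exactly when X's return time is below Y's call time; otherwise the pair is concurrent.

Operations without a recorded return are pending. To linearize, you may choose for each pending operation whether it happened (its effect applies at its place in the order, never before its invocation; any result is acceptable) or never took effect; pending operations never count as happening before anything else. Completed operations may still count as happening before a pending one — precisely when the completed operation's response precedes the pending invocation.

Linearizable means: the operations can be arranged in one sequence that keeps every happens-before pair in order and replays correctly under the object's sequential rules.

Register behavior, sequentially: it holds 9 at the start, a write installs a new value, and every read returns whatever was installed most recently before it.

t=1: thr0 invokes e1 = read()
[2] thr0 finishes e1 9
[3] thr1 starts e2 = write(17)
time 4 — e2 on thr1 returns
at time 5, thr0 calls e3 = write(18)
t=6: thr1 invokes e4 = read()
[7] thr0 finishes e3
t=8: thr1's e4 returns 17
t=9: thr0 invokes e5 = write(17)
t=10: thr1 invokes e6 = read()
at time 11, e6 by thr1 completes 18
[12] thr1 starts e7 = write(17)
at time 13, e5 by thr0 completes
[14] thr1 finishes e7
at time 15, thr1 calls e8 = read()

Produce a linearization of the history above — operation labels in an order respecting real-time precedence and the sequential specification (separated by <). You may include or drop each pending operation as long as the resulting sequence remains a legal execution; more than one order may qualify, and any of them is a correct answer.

1. e1 read() → 9, leaving value 9
2. e2 write(17), leaving value 17
3. e4 read() → 17, leaving value 17
4. e3 write(18), leaving value 18
5. e6 read() → 18, leaving value 18
6. e5 write(17), leaving value 17
7. e7 write(17), leaving value 17

e1 < e2 < e4 < e3 < e6 < e5 < e7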